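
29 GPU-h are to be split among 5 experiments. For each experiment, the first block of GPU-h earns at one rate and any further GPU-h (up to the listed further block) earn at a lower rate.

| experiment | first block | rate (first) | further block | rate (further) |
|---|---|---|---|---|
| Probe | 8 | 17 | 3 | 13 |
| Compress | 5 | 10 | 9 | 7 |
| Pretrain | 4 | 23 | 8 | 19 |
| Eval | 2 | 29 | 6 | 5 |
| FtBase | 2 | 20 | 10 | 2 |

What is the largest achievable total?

537

Rank every tier by rate: Eval/T1 29 > Pretrain/T1 23 > FtBase/T1 20 > Pretrain/T2 19 > Probe/T1 17 > Probe/T2 13 > Compress/T1 10 > Compress/T2 7 > Eval/T2 5 > FtBase/T2 2.
Eval T1 at 29: fill all 2 ; 27 left.
Pretrain T1 at 23: fill all 4 ; 23 left.
FtBase T1 at 20: fill all 2 ; 21 left.
Fill Pretrain T2 block (8 at 19) ; 13 left.
Probe/T1 (17): +8 ; 5 left.
Probe/T2 (13): +3 ; 2 left.
2 remain; put them into Compress T1 at 10.
Total = 29×2 + 23×4 + 20×2 + 19×8 + 17×8 + 13×3 + 10×2 = 537.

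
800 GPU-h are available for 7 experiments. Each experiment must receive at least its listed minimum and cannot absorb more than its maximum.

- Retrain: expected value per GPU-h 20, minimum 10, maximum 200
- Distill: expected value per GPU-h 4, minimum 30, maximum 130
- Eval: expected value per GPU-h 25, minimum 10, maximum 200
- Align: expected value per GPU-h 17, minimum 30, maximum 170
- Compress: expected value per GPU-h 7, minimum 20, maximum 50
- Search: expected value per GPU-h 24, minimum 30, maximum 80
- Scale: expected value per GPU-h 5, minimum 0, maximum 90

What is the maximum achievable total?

14630

Meeting every minimum uses 10+30+10+30+20+30+0 = 130 GPU-h, leaving 670.
Order the experiments by expected value per GPU-h: Eval 25 > Search 24 > Retrain 20 > Align 17 > Compress 7 > Scale 5 > Distill 4.
Eval takes 190 more to reach its cap of 200 ; 480 left.
Search takes 50 more to reach its cap of 80 ; 430 left.
Retrain: +190 to 200 (cap) ; 240 left.
Give Align 140 more to hit its cap of 170 ; 100 left.
Give Compress 30 more to hit its cap of 50 ; 70 left.
Scale: +70 (room for 90) → 70. Pool exhausted.
Total = 20×200 + 4×30 + 25×200 + 17×170 + 7×50 + 24×80 + 5×70 = 14630.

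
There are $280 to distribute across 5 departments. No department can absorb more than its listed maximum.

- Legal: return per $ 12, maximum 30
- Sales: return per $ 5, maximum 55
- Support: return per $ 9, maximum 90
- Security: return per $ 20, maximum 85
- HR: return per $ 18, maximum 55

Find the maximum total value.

Highest return per $ first: Security 20 > HR 18 > Legal 12 > Support 9 > Sales 5.
Give Security 85 to hit its cap of 85 ; 195 left.
Give HR 55 to hit its cap of 55 ; 140 left.
Give Legal 30 to hit its cap of 30 ; 110 left.
Support: +90 to 90 (cap) ; 20 left.
Only 20 left; Sales takes them to reach 20.
Total = 12×30 + 5×20 + 9×90 + 20×85 + 18×55 = 3960.

3960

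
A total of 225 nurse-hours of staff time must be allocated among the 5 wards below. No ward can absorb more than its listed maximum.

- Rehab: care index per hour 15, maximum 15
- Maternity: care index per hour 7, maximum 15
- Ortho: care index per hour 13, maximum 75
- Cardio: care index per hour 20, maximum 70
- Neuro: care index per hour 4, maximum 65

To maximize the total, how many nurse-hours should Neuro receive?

Rank by care index per hour: Cardio 20 > Rehab 15 > Ortho 13 > Maternity 7 > Neuro 4.
Give Cardio 70 to hit its cap of 70 — 155 left.
Rehab: +15 to 15 (cap) — 140 left.
Ortho: +75 to 75 (cap) — 65 left.
Give Maternity 15 to hit its cap of 15 — 50 left.
Neuro has room for 65 but only 50 remain, so it gets 50.

50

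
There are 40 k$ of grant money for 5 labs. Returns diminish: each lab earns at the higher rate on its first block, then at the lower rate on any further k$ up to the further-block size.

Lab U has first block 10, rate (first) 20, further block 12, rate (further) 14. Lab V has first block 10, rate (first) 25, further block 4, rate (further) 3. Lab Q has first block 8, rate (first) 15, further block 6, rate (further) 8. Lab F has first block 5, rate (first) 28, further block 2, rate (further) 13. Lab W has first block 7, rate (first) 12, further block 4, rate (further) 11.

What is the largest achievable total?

808

Rank every tier by rate: Lab F/tier1 28 > Lab V/tier1 25 > Lab U/tier1 20 > Lab Q/tier1 15 > Lab U/tier2 14 > Lab F/tier2 13 > Lab W/tier1 12 > Lab W/tier2 11 > Lab Q/tier2 8 > Lab V/tier2 3.
Lab F tier1 at 28: fill all 5 — 35 left.
Fill Lab V tier1 block (10 at 25) — 25 left.
Lab U/tier1 (20): +10 — 15 left.
Lab Q/tier1 (15): +8 — 7 left.
Lab U tier2 at 14: only 7 left, fill 7.
Total = 28×5 + 25×10 + 20×10 + 15×8 + 14×7 = 808.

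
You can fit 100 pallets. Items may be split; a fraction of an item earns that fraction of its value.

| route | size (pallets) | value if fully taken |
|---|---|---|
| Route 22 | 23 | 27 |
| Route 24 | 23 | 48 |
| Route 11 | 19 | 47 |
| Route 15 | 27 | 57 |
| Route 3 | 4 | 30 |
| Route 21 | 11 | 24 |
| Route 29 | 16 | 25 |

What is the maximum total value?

Rank by value-to-size ratio: Route 3 30/4≈7.5, Route 11 47/19≈2.47, Route 21 24/11≈2.18, Route 15 57/27≈2.11, Route 24 48/23≈2.09, Route 29 25/16≈1.56, Route 22 27/23≈1.17.
All 4 pallets of Route 3 fit (value 30) — 96 remain.
Take all of Route 11 (19 pallets, value 47) — 77 pallets left.
Take all of Route 21 (11 pallets, value 24) — 66 pallets left.
All 27 pallets of Route 15 fit (value 57) — 39 remain.
Route 24: take in full, 23 pallets for value 48 — 16 left.
Take all of Route 29 (16 pallets, value 25) — 0 pallets left.
Total value = 231.

231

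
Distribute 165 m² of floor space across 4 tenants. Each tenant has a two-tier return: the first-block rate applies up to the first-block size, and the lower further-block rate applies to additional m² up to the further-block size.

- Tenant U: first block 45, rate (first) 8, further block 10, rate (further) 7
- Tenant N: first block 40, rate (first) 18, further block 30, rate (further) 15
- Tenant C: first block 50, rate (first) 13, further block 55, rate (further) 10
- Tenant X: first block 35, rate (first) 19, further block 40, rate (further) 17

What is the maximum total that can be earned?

Treat each block as its own option and order by rate: Tenant X/T1 19 > Tenant N/T1 18 > Tenant X/T2 17 > Tenant N/T2 15 > Tenant C/T1 13 > Tenant C/T2 10 > Tenant U/T1 8 > Tenant U/T2 7.
Tenant X T1 at 19: fill all 35 ; 130 left.
Fill Tenant N T1 block (40 at 18) ; 90 left.
Tenant X/T2 (17): +40 ; 50 left.
Fill Tenant N T2 block (30 at 15) ; 20 left.
Tenant C T1 at 13: only 20 left, fill 20.
Total = 19×35 + 18×40 + 17×40 + 15×30 + 13×20 = 2775.

2775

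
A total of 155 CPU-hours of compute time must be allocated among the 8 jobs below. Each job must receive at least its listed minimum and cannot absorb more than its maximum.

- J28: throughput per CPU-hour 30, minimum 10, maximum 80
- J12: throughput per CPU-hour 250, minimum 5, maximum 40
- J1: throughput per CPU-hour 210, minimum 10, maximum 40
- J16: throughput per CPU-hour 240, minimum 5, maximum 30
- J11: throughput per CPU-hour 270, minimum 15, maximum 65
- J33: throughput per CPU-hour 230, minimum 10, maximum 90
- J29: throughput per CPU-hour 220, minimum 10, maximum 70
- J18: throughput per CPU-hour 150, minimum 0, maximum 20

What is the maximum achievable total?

Meeting every minimum uses 10+5+10+5+15+10+10+0 = 65 CPU-hours, leaving 90.
Highest throughput per CPU-hour first: J11 270 > J12 250 > J16 240 > J33 230 > J29 220 > J1 210 > J18 150 > J28 30.
J11 takes 50 more to reach its cap of 65 ; 40 left.
J12: +35 to 40 (cap) ; 5 left.
J16: +5 (room for 25) → 10. Pool exhausted.
Total = 30×10 + 250×40 + 210×10 + 240×10 + 270×65 + 230×10 + 220×10 = 36850.

36850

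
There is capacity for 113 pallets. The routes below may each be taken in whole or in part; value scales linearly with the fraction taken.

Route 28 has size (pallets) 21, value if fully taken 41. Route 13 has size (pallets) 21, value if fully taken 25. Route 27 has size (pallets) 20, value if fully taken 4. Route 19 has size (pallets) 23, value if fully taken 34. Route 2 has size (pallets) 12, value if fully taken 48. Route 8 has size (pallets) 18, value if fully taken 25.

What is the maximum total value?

176.6

Sort by value density: Route 2 48/12≈4, Route 28 41/21≈1.95, Route 19 34/23≈1.48, Route 8 25/18≈1.39, Route 13 25/21≈1.19, Route 27 4/20≈0.2.
All 12 pallets of Route 2 fit (value 48) ; 101 remain.
Take all of Route 28 (21 pallets, value 41) ; 80 pallets left.
All 23 pallets of Route 19 fit (value 34) ; 57 remain.
Route 8: take in full, 18 pallets for value 25 ; 39 left.
Route 13: take in full, 21 pallets for value 25 ; 18 left.
Only 18 pallets remain; take 18/20 of Route 27 for value 4×18/20 = 3.6.
Total value = 176.6.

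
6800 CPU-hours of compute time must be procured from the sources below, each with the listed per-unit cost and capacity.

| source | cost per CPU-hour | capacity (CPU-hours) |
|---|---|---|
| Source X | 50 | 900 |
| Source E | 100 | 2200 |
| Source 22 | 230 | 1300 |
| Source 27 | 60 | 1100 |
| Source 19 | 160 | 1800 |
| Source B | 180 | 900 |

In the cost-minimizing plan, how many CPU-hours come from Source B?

800

Use sources in increasing cost order.
Take 900 from Source X at 50 → need 5900 more.
Source 27 at 60: take all 1100 CPU-hours → 4800 still needed.
Take 2200 from Source E at 100 → need 2600 more.
Source 19 (160): use full 1800 → 800 CPU-hours to go.
Take 800 from Source B at 180 to finish.
Source 22: unused.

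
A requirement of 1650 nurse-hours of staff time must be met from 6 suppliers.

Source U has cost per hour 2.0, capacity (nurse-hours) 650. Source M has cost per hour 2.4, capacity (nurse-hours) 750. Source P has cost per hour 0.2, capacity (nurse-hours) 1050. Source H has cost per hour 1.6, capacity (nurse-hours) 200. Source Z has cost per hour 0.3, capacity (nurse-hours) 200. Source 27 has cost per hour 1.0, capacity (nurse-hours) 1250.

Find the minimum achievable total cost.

670

Cheapest first:
Source P (0.2): use full 1050 — 600 nurse-hours to go.
Take 200 from Source Z at 0.3 — need 400 more.
Source 27 (1.0): take the remaining 400 — done.
Source H, Source U, Source M: unused.
Cost = 1050×0.2 + 200×0.3 + 400×1.0 = 670.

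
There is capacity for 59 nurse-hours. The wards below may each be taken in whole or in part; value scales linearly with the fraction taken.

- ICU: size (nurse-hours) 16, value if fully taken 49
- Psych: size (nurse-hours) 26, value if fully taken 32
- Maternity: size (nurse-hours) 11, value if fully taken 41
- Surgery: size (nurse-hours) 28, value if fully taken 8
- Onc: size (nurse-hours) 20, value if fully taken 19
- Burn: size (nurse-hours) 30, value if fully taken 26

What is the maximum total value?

127.7

Sort by value density: Maternity 41/11≈3.73, ICU 49/16≈3.06, Psych 32/26≈1.23, Onc 19/20≈0.95, Burn 26/30≈0.867, Surgery 8/28≈0.286.
Maternity: take in full, 11 nurse-hours for value 41 ; 48 left.
Take all of ICU (16 nurse-hours, value 49) ; 32 nurse-hours left.
Psych: take in full, 26 nurse-hours for value 32 ; 6 left.
Only 6 nurse-hours remain; take 6/20 of Onc for value 19×6/20 = 5.7.
Total value = 127.7.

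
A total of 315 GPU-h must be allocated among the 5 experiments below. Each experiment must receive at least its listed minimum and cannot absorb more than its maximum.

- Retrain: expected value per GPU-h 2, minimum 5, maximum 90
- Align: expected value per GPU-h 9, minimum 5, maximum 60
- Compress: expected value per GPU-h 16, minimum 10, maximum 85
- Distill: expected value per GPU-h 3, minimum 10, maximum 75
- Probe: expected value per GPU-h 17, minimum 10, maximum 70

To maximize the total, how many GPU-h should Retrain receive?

25

Meeting every minimum uses 5+5+10+10+10 = 40 GPU-h, leaving 275.
Order the experiments by expected value per GPU-h: Probe 17 > Compress 16 > Align 9 > Distill 3 > Retrain 2.
Give Probe 60 more to hit its cap of 70 → 215 left.
Give Compress 75 more to hit its cap of 85 → 140 left.
Give Align 55 more to hit its cap of 60 → 85 left.
Give Distill 65 more to hit its cap of 75 → 20 left.
Retrain: +20 (room for 85) → 25. Pool exhausted.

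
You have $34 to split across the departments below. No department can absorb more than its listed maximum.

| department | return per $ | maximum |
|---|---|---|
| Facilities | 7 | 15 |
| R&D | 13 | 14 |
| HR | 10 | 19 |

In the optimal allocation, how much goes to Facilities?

1

Order the departments by return per $: R&D 13 > HR 10 > Facilities 7.
R&D takes 14 to reach its cap of 14 — 20 left.
HR takes 19 to reach its cap of 19 — 1 left.
Only 1 left; Facilities takes them to reach 1.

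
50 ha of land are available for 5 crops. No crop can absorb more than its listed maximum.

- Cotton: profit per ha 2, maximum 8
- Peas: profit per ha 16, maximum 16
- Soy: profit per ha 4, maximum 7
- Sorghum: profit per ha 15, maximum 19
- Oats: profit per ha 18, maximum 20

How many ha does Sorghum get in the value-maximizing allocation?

Highest profit per ha first: Oats 18 > Peas 16 > Sorghum 15 > Soy 4 > Cotton 2.
Oats takes 20 to reach its cap of 20 — 30 left.
Give Peas 16 to hit its cap of 16 — 14 left.
Sorghum: +14 (room for 19) → 14. Pool exhausted.

14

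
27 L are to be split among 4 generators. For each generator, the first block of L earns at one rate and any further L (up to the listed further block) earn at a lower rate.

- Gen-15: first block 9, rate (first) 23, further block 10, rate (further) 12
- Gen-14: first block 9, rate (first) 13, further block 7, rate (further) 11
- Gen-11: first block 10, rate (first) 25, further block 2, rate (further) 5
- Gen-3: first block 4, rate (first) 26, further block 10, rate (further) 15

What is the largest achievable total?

621

Rank every tier by rate: Gen-3/tier1 26 > Gen-11/tier1 25 > Gen-15/tier1 23 > Gen-3/tier2 15 > Gen-14/tier1 13 > Gen-15/tier2 12 > Gen-14/tier2 11 > Gen-11/tier2 5.
Fill Gen-3 tier1 block (4 at 26) → 23 left.
Gen-11 tier1 at 25: fill all 10 → 13 left.
Gen-15/tier1 (23): +9 → 4 left.
Gen-3/tier2: +4 of 10 at 15; pool empty.
Total = 26×4 + 25×10 + 23×9 + 15×4 = 621.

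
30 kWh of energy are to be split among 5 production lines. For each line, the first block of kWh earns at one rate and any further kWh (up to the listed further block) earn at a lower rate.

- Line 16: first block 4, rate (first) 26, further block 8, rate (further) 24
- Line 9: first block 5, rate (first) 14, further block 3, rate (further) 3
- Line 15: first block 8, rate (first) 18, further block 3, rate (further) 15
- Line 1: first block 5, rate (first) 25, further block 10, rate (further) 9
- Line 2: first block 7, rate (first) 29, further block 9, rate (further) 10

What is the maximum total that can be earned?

Order all 10 blocks by rate: Line 2/T1 29 > Line 16/T1 26 > Line 1/T1 25 > Line 16/T2 24 > Line 15/T1 18 > Line 15/T2 15 > Line 9/T1 14 > Line 2/T2 10 > Line 1/T2 9 > Line 9/T2 3.
Fill Line 2 T1 block (7 at 29) ; 23 left.
Line 16 T1 at 26: fill all 4 ; 19 left.
Line 1/T1 (25): +5 ; 14 left.
Line 16 T2 at 24: fill all 8 ; 6 left.
Line 15/T1: +6 of 8 at 18; pool empty.
Total = 29×7 + 26×4 + 25×5 + 24×8 + 18×6 = 732.

732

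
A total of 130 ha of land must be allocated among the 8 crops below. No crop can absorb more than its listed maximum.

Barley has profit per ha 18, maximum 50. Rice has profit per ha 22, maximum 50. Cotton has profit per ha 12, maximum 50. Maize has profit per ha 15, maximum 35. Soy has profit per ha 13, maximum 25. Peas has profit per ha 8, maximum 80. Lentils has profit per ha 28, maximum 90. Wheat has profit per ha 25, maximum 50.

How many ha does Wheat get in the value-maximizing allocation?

Order the crops by profit per ha: Lentils 28 > Wheat 25 > Rice 22 > Barley 18 > Maize 15 > Soy 13 > Cotton 12 > Peas 8.
Lentils: +90 to 90 (cap) ; 40 left.
Only 40 left; Wheat takes them to reach 40.

40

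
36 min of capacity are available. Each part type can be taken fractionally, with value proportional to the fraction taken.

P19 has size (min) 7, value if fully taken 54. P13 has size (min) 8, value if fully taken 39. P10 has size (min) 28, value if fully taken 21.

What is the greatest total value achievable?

Sort by value density: P19 54/7≈7.71, P13 39/8≈4.88, P10 21/28≈0.75.
Take all of P19 (7 min, value 54) ; 29 min left.
All 8 min of P13 fit (value 39) ; 21 remain.
21 min left: a 21/28 share of P10 gives 21×21/28 = 15.75.
Total value = 108.75.

108.75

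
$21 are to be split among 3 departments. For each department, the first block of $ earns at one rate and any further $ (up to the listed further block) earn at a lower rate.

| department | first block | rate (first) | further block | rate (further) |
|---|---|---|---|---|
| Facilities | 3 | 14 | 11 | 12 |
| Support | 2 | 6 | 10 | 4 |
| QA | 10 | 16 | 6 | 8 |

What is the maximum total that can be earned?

298

Rank every tier by rate: QA/first 16 > Facilities/first 14 > Facilities/second 12 > QA/second 8 > Support/first 6 > Support/second 4.
QA first at 16: fill all 10 — 11 left.
Facilities/first (14): +3 — 8 left.
Facilities/second: +8 of 11 at 12; pool empty.
Total = 16×10 + 14×3 + 12×8 = 298.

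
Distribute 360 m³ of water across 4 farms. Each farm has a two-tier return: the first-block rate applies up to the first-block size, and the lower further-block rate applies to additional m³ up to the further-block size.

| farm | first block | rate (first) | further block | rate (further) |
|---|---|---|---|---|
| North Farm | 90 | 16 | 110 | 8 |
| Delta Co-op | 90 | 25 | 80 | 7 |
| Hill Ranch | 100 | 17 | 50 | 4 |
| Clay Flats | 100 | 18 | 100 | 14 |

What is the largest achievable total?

Rank every tier by rate: Delta Co-op/first 25 > Clay Flats/first 18 > Hill Ranch/first 17 > North Farm/first 16 > Clay Flats/second 14 > North Farm/second 8 > Delta Co-op/second 7 > Hill Ranch/second 4.
Delta Co-op/first (25): +90 ; 270 left.
Fill Clay Flats first block (100 at 18) ; 170 left.
Fill Hill Ranch first block (100 at 17) ; 70 left.
North Farm first at 16: only 70 left, fill 70.
Total = 25×90 + 18×100 + 17×100 + 16×70 = 6870.

6870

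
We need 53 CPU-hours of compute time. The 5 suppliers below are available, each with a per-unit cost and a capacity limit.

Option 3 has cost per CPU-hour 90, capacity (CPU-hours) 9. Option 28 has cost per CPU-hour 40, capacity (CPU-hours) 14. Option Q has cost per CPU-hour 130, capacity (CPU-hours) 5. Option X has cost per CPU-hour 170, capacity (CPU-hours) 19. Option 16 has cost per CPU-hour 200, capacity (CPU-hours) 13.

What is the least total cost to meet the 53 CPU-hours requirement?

6450

Use suppliers in increasing cost order.
Option 28 (40): use full 14 — 39 CPU-hours to go.
Option 3 (90): use full 9 — 30 CPU-hours to go.
Take 5 from Option Q at 130 — need 25 more.
Option X at 170: take all 19 CPU-hours — 6 still needed.
Option 16 at 200: take 6 of its 13 — requirement met.
Cost = 14×40 + 9×90 + 5×130 + 19×170 + 6×200 = 6450.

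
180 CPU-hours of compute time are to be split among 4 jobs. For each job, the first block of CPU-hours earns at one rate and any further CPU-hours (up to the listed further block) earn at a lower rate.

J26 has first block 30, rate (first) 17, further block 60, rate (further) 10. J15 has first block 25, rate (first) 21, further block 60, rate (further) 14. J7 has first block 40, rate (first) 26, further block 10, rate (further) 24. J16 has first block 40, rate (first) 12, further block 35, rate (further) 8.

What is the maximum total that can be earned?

3335

Rank every tier by rate: J7/first 26 > J7/second 24 > J15/first 21 > J26/first 17 > J15/second 14 > J16/first 12 > J26/second 10 > J16/second 8.
J7 first at 26: fill all 40 — 140 left.
Fill J7 second block (10 at 24) — 130 left.
Fill J15 first block (25 at 21) — 105 left.
Fill J26 first block (30 at 17) — 75 left.
J15 second at 14: fill all 60 — 15 left.
J16/first: +15 of 40 at 12; pool empty.
Total = 26×40 + 24×10 + 21×25 + 17×30 + 14×60 + 12×15 = 3335.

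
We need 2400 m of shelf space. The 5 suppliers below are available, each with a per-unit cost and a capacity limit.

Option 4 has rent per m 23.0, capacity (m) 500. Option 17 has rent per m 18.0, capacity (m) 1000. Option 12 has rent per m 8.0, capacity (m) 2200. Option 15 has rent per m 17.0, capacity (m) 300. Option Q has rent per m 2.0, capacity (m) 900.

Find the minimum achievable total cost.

Fill from the cheapest supplier first.
Option Q at 2.0: take all 900 m — 1500 still needed.
Option 12 at 8.0: take 1500 of its 2200 — requirement met.
Option 15, Option 17, Option 4: unused.
Cost = 900×2.0 + 1500×8.0 = 13800.

13800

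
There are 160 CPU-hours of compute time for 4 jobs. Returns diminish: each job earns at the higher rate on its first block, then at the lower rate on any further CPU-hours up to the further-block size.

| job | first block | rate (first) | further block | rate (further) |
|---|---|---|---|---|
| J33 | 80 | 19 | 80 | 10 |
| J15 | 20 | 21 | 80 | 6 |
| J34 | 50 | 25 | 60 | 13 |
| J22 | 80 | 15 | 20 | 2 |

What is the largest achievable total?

Rank every tier by rate: J34/first 25 > J15/first 21 > J33/first 19 > J22/first 15 > J34/second 13 > J33/second 10 > J15/second 6 > J22/second 2.
J34/first (25): +50 — 110 left.
J15 first at 21: fill all 20 — 90 left.
Fill J33 first block (80 at 19) — 10 left.
J22/first: +10 of 80 at 15; pool empty.
Total = 25×50 + 21×20 + 19×80 + 15×10 = 3340.

3340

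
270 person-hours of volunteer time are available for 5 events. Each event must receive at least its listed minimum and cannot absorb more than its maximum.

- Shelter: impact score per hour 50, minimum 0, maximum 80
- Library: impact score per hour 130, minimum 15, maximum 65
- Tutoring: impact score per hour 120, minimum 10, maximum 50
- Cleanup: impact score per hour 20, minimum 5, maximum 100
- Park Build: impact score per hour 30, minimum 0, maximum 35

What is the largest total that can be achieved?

Meeting every minimum uses 0+15+10+5+0 = 30 person-hours, leaving 240.
Highest impact score per hour first: Library 130 > Tutoring 120 > Shelter 50 > Park Build 30 > Cleanup 20.
Library takes 50 more to reach its cap of 65 — 190 left.
Give Tutoring 40 more to hit its cap of 50 — 150 left.
Shelter: +80 to 80 (cap) — 70 left.
Park Build: +35 to 35 (cap) — 35 left.
Cleanup has room for 95 more but only 35 remain, so it gets 40.
Total = 50×80 + 130×65 + 120×50 + 20×40 + 30×35 = 20300.

20300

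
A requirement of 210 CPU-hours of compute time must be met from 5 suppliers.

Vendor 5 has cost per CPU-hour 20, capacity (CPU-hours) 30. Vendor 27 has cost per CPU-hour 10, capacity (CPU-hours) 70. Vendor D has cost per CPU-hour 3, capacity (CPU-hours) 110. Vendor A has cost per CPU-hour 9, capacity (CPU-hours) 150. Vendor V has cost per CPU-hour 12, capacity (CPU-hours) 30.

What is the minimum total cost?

Cheapest first:
Take 110 from Vendor D at 3 → need 100 more.
Vendor A at 9: take 100 of its 150 → requirement met.
Vendor 27, Vendor V, Vendor 5: unused.
Cost = 110×3 + 100×9 = 1230.

1230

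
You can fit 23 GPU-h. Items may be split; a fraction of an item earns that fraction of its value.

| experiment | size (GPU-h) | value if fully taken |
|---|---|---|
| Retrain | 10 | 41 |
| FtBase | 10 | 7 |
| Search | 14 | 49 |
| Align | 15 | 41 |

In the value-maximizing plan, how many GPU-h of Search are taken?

13

Rank by value-to-size ratio: Retrain 41/10≈4.1, Search 49/14≈3.5, Align 41/15≈2.73, FtBase 7/10≈0.7.
Take all of Retrain (10 GPU-h, value 41) ; 13 GPU-h left.
13 GPU-h left: a 13/14 share of Search gives 49×13/14 = 45.5.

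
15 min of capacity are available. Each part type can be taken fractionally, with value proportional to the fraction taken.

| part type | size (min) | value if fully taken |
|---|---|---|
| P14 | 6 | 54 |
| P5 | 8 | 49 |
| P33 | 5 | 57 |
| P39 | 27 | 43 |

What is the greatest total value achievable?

135.5

Rank by value-to-size ratio: P33 57/5≈11.4, P14 54/6≈9, P5 49/8≈6.12, P39 43/27≈1.59.
Take all of P33 (5 min, value 57) — 10 min left.
Take all of P14 (6 min, value 54) — 4 min left.
Only 4 min remain; take 4/8 of P5 for value 49×4/8 = 24.5.
Total value = 135.5.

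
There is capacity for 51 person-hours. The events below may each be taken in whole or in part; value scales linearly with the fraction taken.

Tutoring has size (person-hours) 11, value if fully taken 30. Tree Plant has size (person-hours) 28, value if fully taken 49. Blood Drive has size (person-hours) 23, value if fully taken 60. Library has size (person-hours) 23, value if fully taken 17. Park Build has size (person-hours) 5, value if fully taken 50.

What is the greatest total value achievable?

Sort by value density: Park Build 50/5≈10, Tutoring 30/11≈2.73, Blood Drive 60/23≈2.61, Tree Plant 49/28≈1.75, Library 17/23≈0.739.
All 5 person-hours of Park Build fit (value 50) → 46 remain.
Take all of Tutoring (11 person-hours, value 30) → 35 person-hours left.
Take all of Blood Drive (23 person-hours, value 60) → 12 person-hours left.
Fill the last 12 person-hours with part of Tree Plant: 12/28 of it earns 21.
Total value = 161.

161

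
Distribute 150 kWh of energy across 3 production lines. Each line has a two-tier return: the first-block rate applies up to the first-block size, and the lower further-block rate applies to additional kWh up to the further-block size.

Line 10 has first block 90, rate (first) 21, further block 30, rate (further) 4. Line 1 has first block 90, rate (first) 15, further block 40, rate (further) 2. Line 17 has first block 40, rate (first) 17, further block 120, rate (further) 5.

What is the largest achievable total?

Treat each block as its own option and order by rate: Line 10/T1 21 > Line 17/T1 17 > Line 1/T1 15 > Line 17/T2 5 > Line 10/T2 4 > Line 1/T2 2.
Line 10 T1 at 21: fill all 90 ; 60 left.
Fill Line 17 T1 block (40 at 17) ; 20 left.
Line 1/T1: +20 of 90 at 15; pool empty.
Total = 21×90 + 17×40 + 15×20 = 2870.

2870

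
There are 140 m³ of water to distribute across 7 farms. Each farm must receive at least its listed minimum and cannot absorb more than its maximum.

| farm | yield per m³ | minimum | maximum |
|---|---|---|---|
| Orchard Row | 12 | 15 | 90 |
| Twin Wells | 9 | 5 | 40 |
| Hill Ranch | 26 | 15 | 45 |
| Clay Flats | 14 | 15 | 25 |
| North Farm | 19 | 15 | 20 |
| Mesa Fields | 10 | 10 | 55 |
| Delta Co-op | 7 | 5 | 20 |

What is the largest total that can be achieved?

Meeting every minimum uses 15+5+15+15+15+10+5 = 80 m³, leaving 60.
Highest yield per m³ first: Hill Ranch 26 > North Farm 19 > Clay Flats 14 > Orchard Row 12 > Mesa Fields 10 > Twin Wells 9 > Delta Co-op 7.
Hill Ranch takes 30 more to reach its cap of 45 ; 30 left.
North Farm: +5 to 20 (cap) ; 25 left.
Clay Flats takes 10 more to reach its cap of 25 ; 15 left.
Orchard Row: +15 (room for 75) → 30. Pool exhausted.
Total = 12×30 + 9×5 + 26×45 + 14×25 + 19×20 + 10×10 + 7×5 = 2440.

2440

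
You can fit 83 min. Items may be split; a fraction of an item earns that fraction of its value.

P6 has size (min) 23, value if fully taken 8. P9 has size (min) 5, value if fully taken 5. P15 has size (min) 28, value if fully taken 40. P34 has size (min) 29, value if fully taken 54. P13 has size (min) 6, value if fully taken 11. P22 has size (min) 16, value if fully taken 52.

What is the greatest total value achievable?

Best value per unit of size first: P22 52/16≈3.25, P34 54/29≈1.86, P13 11/6≈1.83, P15 40/28≈1.43, P9 5/5≈1, P6 8/23≈0.348.
Take all of P22 (16 min, value 52) → 67 min left.
Take all of P34 (29 min, value 54) → 38 min left.
P13: take in full, 6 min for value 11 → 32 left.
Take all of P15 (28 min, value 40) → 4 min left.
Fill the last 4 min with part of P9: 4/5 of it earns 4.
Total value = 161.

161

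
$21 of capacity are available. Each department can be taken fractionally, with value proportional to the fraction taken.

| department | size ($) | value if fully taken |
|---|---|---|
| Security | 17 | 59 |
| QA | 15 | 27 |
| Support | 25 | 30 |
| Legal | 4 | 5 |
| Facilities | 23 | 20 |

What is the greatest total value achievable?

66.2

Best value per unit of size first: Security 59/17≈3.47, QA 27/15≈1.8, Legal 5/4≈1.25, Support 30/25≈1.2, Facilities 20/23≈0.87.
All 17 $ of Security fit (value 59) ; 4 remain.
Only 4 $ remain; take 4/15 of QA for value 27×4/15 = 7.2.
Total value = 66.2.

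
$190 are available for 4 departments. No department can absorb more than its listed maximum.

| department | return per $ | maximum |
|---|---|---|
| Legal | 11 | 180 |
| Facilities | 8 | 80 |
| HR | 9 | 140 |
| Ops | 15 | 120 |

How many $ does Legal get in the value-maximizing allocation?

70

Highest return per $ first: Ops 15 > Legal 11 > HR 9 > Facilities 8.
Give Ops 120 to hit its cap of 120 — 70 left.
Legal has room for 180 but only 70 remain, so it gets 70.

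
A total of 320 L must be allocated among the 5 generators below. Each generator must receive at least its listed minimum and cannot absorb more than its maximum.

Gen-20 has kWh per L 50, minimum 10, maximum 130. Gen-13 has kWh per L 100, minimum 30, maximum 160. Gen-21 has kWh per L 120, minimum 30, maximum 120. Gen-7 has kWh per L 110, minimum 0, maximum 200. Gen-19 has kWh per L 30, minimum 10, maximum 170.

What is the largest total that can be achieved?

34700

Meeting every minimum uses 10+30+30+0+10 = 80 L, leaving 240.
Highest kWh per L first: Gen-21 120 > Gen-7 110 > Gen-13 100 > Gen-20 50 > Gen-19 30.
Gen-21 takes 90 more to reach its cap of 120 ; 150 left.
Gen-7: +150 (room for 200) → 150. Pool exhausted.
Total = 50×10 + 100×30 + 120×120 + 110×150 + 30×10 = 34700.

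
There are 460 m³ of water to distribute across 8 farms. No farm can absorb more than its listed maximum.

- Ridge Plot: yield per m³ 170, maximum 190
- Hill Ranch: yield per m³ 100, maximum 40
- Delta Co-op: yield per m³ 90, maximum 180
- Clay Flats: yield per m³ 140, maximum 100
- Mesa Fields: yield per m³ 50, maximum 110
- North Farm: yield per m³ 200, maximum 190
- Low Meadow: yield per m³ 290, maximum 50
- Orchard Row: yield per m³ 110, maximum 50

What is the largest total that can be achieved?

89000

Order the farms by yield per m³: Low Meadow 290 > North Farm 200 > Ridge Plot 170 > Clay Flats 140 > Orchard Row 110 > Hill Ranch 100 > Delta Co-op 90 > Mesa Fields 50.
Low Meadow: +50 to 50 (cap) ; 410 left.
Give North Farm 190 to hit its cap of 190 ; 220 left.
Give Ridge Plot 190 to hit its cap of 190 ; 30 left.
Only 30 left; Clay Flats takes them to reach 30.
Total = 170×190 + 140×30 + 200×190 + 290×50 = 89000.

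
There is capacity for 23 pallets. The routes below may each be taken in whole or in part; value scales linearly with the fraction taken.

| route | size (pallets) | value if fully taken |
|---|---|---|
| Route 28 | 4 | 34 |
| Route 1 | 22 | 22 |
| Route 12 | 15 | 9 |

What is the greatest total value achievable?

Sort by value density: Route 28 34/4≈8.5, Route 1 22/22≈1, Route 12 9/15≈0.6.
All 4 pallets of Route 28 fit (value 34) → 19 remain.
Fill the last 19 pallets with part of Route 1: 19/22 of it earns 19.
Total value = 53.

53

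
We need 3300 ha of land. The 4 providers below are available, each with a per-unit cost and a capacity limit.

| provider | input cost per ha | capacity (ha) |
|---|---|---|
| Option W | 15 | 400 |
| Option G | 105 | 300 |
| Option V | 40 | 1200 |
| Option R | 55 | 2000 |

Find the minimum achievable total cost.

Fill from the cheapest provider first.
Option W (15): use full 400 — 2900 ha to go.
Option V at 40: take all 1200 ha — 1700 still needed.
Take 1700 from Option R at 55 to finish.
Option G: unused.
Cost = 400×15 + 1200×40 + 1700×55 = 147500.

147500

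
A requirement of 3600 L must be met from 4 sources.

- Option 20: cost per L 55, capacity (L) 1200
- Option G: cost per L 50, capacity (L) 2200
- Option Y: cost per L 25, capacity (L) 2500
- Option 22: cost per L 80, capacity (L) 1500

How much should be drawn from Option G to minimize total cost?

1100

Fill from the cheapest source first.
Take 2500 from Option Y at 25 ; need 1100 more.
Option G at 50: take 1100 of its 2200 ; requirement met.
Option 20, Option 22: unused.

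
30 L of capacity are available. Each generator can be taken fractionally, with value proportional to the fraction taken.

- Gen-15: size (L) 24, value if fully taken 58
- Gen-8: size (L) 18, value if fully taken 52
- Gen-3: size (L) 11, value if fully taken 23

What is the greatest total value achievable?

Best value per unit of size first: Gen-8 52/18≈2.89, Gen-15 58/24≈2.42, Gen-3 23/11≈2.09.
Take all of Gen-8 (18 L, value 52) ; 12 L left.
12 L left: a 12/24 share of Gen-15 gives 58×12/24 = 29.
Total value = 81.

81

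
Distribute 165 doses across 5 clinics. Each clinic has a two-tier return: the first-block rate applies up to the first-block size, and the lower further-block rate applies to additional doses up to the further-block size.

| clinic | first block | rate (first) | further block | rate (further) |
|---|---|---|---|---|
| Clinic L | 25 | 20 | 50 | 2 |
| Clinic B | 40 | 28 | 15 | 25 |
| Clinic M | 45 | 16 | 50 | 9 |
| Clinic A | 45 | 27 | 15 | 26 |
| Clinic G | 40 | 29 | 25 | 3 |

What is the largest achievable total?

4460

Treat each block as its own option and order by rate: Clinic G/first 29 > Clinic B/first 28 > Clinic A/first 27 > Clinic A/second 26 > Clinic B/second 25 > Clinic L/first 20 > Clinic M/first 16 > Clinic M/second 9 > Clinic G/second 3 > Clinic L/second 2.
Clinic G/first (29): +40 → 125 left.
Fill Clinic B first block (40 at 28) → 85 left.
Clinic A/first (27): +45 → 40 left.
Clinic A/second (26): +15 → 25 left.
Fill Clinic B second block (15 at 25) → 10 left.
10 remain; put them into Clinic L first at 20.
Total = 29×40 + 28×40 + 27×45 + 26×15 + 25×15 + 20×10 = 4460.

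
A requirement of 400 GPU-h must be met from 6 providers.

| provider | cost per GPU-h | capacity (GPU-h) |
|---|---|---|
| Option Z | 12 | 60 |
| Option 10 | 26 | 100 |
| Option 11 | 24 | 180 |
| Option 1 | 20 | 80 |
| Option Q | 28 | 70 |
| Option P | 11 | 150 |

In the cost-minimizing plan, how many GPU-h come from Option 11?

110

Use providers in increasing cost order.
Option P at 11: take all 150 GPU-h — 250 still needed.
Take 60 from Option Z at 12 — need 190 more.
Option 1 at 20: take all 80 GPU-h — 110 still needed.
Take 110 from Option 11 at 24 to finish.
Option 10, Option Q: unused.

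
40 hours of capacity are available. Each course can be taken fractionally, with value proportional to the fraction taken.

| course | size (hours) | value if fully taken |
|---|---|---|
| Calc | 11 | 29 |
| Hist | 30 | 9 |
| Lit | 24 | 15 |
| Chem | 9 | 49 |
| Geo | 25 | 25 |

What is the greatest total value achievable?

Best value per unit of size first: Chem 49/9≈5.44, Calc 29/11≈2.64, Geo 25/25≈1, Lit 15/24≈0.625, Hist 9/30≈0.3.
Take all of Chem (9 hours, value 49) — 31 hours left.
All 11 hours of Calc fit (value 29) — 20 remain.
20 hours left: a 20/25 share of Geo gives 25×20/25 = 20.
Total value = 98.

98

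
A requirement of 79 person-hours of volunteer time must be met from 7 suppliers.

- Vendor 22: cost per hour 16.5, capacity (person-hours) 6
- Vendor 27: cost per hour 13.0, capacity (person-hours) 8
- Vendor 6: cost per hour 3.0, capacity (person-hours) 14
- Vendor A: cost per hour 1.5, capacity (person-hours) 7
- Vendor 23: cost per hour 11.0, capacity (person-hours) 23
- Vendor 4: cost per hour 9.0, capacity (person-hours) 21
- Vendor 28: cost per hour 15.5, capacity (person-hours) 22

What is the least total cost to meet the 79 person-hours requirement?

Fill from the cheapest supplier first.
Vendor A (1.5): use full 7 ; 72 person-hours to go.
Take 14 from Vendor 6 at 3.0 ; need 58 more.
Take 21 from Vendor 4 at 9.0 ; need 37 more.
Vendor 23 (11.0): use full 23 ; 14 person-hours to go.
Take 8 from Vendor 27 at 13.0 ; need 6 more.
Vendor 28 at 15.5: take 6 of its 22 ; requirement met.
Vendor 22: unused.
Cost = 7×1.5 + 14×3.0 + 21×9.0 + 23×11.0 + 8×13.0 + 6×15.5 = 691.5.

691.5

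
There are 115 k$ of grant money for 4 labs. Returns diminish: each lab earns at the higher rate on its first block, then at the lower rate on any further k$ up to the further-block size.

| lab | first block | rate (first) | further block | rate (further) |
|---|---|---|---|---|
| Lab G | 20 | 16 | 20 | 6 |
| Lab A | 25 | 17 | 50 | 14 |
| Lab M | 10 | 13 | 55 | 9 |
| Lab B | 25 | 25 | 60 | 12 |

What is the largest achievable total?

2000

Treat each block as its own option and order by rate: Lab B/tier1 25 > Lab A/tier1 17 > Lab G/tier1 16 > Lab A/tier2 14 > Lab M/tier1 13 > Lab B/tier2 12 > Lab M/tier2 9 > Lab G/tier2 6.
Lab B tier1 at 25: fill all 25 → 90 left.
Lab A tier1 at 17: fill all 25 → 65 left.
Lab G tier1 at 16: fill all 20 → 45 left.
Lab A/tier2: +45 of 50 at 14; pool empty.
Total = 25×25 + 17×25 + 16×20 + 14×45 = 2000.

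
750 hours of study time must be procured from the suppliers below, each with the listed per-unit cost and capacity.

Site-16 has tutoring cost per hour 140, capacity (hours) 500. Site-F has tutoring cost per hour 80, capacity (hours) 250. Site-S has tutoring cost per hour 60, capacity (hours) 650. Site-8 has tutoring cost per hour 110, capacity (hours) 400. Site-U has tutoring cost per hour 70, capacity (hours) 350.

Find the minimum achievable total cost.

Use suppliers in increasing cost order.
Site-S at 60: take all 650 hours ; 100 still needed.
Site-U at 70: take 100 of its 350 ; requirement met.
Site-F, Site-8, Site-16: unused.
Cost = 650×60 + 100×70 = 46000.

46000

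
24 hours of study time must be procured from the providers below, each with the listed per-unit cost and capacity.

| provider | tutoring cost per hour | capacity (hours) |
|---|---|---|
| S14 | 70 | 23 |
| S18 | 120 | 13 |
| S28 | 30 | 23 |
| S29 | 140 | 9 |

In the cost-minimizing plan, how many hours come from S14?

1

Cheapest first:
Take 23 from S28 at 30 ; need 1 more.
Take 1 from S14 at 70 to finish.
S18, S29: unused.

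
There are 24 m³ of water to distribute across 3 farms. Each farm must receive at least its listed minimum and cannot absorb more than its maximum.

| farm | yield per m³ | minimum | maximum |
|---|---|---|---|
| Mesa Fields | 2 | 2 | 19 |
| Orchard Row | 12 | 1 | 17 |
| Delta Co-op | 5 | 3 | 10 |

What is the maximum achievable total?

233

Meeting every minimum uses 2+1+3 = 6 m³, leaving 18.
Rank by yield per m³: Orchard Row 12 > Delta Co-op 5 > Mesa Fields 2.
Orchard Row: +16 to 17 (cap) → 2 left.
Delta Co-op: +2 (room for 7) → 5. Pool exhausted.
Total = 2×2 + 12×17 + 5×5 = 233.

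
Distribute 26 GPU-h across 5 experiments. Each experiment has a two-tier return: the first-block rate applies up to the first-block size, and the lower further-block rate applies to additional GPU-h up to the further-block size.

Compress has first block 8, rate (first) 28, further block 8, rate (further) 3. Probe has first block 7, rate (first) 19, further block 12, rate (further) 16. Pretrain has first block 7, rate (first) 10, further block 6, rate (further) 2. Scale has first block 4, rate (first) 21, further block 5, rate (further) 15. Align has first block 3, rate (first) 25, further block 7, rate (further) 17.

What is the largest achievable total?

584

Order all 10 blocks by rate: Compress/tier1 28 > Align/tier1 25 > Scale/tier1 21 > Probe/tier1 19 > Align/tier2 17 > Probe/tier2 16 > Scale/tier2 15 > Pretrain/tier1 10 > Compress/tier2 3 > Pretrain/tier2 2.
Compress/tier1 (28): +8 ; 18 left.
Align/tier1 (25): +3 ; 15 left.
Fill Scale tier1 block (4 at 21) ; 11 left.
Fill Probe tier1 block (7 at 19) ; 4 left.
Align/tier2: +4 of 7 at 17; pool empty.
Total = 28×8 + 25×3 + 21×4 + 19×7 + 17×4 = 584.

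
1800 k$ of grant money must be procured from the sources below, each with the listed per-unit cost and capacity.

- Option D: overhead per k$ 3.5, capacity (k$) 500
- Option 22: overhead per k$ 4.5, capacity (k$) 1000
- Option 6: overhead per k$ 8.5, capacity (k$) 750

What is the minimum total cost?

8800

Use sources in increasing cost order.
Option D (3.5): use full 500 — 1300 k$ to go.
Option 22 (4.5): use full 1000 — 300 k$ to go.
Option 6 (8.5): take the remaining 300 — done.
Cost = 500×3.5 + 1000×4.5 + 300×8.5 = 8800.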